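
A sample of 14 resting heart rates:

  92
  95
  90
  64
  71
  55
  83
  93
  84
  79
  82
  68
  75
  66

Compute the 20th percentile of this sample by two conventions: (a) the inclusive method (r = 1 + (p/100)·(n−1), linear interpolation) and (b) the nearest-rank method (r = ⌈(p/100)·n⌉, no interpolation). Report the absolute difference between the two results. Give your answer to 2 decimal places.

Sorted: 55, 64, 66, 68, 71, 75, 79, 82, 83, 84, 90, 92, 93, 95.
n = 14.
(a) r = 3.6; between ranks 3 (66) and 4 (68): 67.2.
(b) the nearest-rank method: rank 3 → 66.
|67.2 − 66| = 1.2.

1.20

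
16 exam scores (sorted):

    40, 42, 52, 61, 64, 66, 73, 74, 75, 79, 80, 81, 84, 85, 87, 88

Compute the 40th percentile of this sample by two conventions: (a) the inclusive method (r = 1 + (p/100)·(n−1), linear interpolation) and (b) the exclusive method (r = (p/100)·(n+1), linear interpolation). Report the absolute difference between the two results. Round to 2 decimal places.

n = 16.
(a) r = 7 → value at rank 7 = 73.
(b) r = 6.8; between ranks 6 (66) and 7 (73): 71.6.
|73 − 71.6| = 1.4.

1.40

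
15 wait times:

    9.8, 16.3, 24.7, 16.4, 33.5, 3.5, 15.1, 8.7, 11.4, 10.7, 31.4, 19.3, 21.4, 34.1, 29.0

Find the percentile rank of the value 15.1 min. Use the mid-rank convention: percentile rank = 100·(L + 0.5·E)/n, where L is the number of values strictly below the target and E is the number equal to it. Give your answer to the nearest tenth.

36.7

Sorted: 3.5, 8.7, 9.8, 10.7, 11.4, 15.1, 16.3, 16.4, 19.3, 21.4, 24.7, 29.0, 31.4, 33.5, 34.1.
Count below 15.1: L = 5; count equal: E = 1; n = 15.
Percentile rank = 100·(5 + 0.5·1)/15 = 100·5.5/15 = 36.67.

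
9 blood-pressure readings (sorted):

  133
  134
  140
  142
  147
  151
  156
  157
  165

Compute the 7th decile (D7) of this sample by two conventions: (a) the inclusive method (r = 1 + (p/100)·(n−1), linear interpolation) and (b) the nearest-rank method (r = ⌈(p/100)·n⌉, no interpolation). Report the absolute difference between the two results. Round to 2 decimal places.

n = 9.
(a) r = 6.6; between ranks 6 (151) and 7 (156): 154.
(b) the nearest-rank method: rank 7 → 156.
|154 − 156| = 2.

2.00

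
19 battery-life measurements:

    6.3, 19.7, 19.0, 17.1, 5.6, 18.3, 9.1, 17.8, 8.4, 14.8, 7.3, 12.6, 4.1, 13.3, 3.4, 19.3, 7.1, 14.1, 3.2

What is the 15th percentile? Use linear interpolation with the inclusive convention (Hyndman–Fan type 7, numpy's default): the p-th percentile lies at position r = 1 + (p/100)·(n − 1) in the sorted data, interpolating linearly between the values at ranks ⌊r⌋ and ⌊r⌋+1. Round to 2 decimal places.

5.15

Sorted: 3.2, 3.4, 4.1, 5.6, 6.3, 7.1, 7.3, 8.4, 9.1, 12.6, 13.3, 14.1, 14.8, 17.1, 17.8, 18.3, 19.0, 19.3, 19.7.
n = 19.
r = 1 + (15/100)·(19 − 1) = 1 + 2.7 = 3.7.
Rank 3 is 4.1 and rank 4 is 5.6.
Interpolate: 4.1 + 0.7·(5.6 − 4.1) = 4.1 + 0.7·1.5 = 5.15.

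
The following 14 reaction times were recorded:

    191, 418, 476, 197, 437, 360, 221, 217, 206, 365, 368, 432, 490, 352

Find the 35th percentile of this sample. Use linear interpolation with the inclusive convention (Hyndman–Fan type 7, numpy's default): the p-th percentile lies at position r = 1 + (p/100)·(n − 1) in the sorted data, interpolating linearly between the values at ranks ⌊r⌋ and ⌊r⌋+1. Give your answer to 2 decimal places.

293.05

Sorted: 191, 197, 206, 217, 221, 352, 360, 365, 368, 418, 432, 437, 476, 490.
n = 14.
r = 1 + (35/100)·(14 − 1) = 1 + 4.55 = 5.55.
Rank 5 is 221 and rank 6 is 352.
Interpolate: 221 + 0.55·(352 − 221) = 221 + 0.55·131 = 293.05.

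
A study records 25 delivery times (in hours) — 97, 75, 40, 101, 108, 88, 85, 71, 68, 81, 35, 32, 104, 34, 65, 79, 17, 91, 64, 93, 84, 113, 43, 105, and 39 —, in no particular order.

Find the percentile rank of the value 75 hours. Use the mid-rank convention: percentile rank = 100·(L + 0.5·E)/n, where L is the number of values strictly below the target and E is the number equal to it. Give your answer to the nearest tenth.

Sorted: 17, 32, 34, 35, 39, 40, 43, 64, 65, 68, 71, 75, 79, 81, 84, 85, 88, 91, 93, 97, 101, 104, 105, 108, 113.
Count below 75: L = 11; count equal: E = 1; n = 25.
Percentile rank = 100·(11 + 0.5·1)/25 = 100·11.5/25 = 46.

46.0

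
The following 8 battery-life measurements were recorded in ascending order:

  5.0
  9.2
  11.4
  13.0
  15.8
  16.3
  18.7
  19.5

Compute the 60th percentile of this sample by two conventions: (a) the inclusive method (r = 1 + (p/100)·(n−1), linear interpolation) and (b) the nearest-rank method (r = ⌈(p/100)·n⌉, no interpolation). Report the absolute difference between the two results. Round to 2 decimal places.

0.10

n = 8.
(a) r = 5.2; between ranks 5 (15.8) and 6 (16.3): 15.9.
(b) the nearest-rank method: rank 5 → 15.8.
|15.9 − 15.8| = 0.1.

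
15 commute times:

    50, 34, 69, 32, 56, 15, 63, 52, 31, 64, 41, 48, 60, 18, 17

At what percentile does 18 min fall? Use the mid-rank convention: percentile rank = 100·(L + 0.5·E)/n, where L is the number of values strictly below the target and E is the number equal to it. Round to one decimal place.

16.7

Sorted: 15, 17, 18, 31, 32, 34, 41, 48, 50, 52, 56, 60, 63, 64, 69.
Count below 18: L = 2; count equal: E = 1; n = 15.
Percentile rank = 100·(2 + 0.5·1)/15 = 100·2.5/15 = 16.67.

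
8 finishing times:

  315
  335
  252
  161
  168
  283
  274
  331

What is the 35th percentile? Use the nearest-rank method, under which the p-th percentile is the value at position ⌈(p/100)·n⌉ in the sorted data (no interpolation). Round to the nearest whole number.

Sorted: 161, 168, 252, 274, 283, 315, 331, 335.
n = 8.
Position = ⌈35/100 · 8⌉ = ⌈2.8⌉ = 3.
The value at rank 3 is 252.

252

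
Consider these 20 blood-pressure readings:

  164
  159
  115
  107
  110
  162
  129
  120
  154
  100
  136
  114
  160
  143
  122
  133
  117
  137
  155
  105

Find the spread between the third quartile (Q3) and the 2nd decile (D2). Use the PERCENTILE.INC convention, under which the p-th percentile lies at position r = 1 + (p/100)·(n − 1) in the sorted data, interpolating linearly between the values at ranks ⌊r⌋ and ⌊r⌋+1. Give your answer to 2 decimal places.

41.05

Sorted: 100, 105, 107, 110, 114, 115, 117, 120, 122, 129, 133, 136, 137, 143, 154, 155, 159, 160, 162, 164.
n = 20.
P20: r = 4.8; ranks 4–5 are 110, 114; interpolating gives 113.2.
P75: r = 15.25; ranks 15–16 are 154, 155; interpolating gives 154.25.
Difference: 154.25 − 113.2 = 41.05.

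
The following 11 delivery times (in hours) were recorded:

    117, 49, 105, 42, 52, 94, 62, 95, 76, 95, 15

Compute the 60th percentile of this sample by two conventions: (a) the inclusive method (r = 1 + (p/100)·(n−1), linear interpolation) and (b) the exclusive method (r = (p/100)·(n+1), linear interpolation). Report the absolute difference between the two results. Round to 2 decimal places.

0.20

Sorted: 15, 42, 49, 52, 62, 76, 94, 95, 95, 105, 117.
n = 11.
(a) r = 7 → value at rank 7 = 94.
(b) r = 7.2; between ranks 7 (94) and 8 (95): 94.2.
|94 − 94.2| = 0.2.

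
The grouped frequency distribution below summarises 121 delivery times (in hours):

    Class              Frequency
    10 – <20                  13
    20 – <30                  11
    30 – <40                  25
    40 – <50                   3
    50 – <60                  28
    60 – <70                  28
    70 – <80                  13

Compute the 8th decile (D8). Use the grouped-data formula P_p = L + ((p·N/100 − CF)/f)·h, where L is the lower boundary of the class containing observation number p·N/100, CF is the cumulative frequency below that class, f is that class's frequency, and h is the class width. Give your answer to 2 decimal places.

N = 121; target position k = 80/100 · 121 = 96.8.
Cumulative frequencies: 13, 24, 49, 52, 80, 108, 121.
Observation 96.8 falls in the class 60 – <70.
L = 60, CF = 80, f = 28, h = 10.
P80 = 60 + ((96.8 − 80)/28)·10 = 60 + 6 = 66.

66.00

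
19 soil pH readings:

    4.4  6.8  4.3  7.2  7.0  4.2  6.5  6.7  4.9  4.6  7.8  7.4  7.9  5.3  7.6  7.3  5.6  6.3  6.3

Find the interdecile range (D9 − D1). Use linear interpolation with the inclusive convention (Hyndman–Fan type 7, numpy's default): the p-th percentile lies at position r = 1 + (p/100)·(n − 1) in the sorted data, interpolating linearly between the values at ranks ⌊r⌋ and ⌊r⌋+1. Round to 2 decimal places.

Sorted: 4.2, 4.3, 4.4, 4.6, 4.9, 5.3, 5.6, 6.3, 6.3, 6.5, 6.7, 6.8, 7.0, 7.2, 7.3, 7.4, 7.6, 7.8, 7.9.
n = 19.
P10: r = 2.8; ranks 2–3 are 4.3, 4.4; interpolating gives 4.38.
P90: r = 17.2; ranks 17–18 are 7.6, 7.8; interpolating gives 7.64.
Difference: 7.64 − 4.38 = 3.26.

3.26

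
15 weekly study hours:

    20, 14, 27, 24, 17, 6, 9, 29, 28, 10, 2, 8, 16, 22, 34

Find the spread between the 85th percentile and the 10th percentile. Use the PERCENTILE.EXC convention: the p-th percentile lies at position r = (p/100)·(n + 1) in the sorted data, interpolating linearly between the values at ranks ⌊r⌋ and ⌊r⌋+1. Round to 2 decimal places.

Sorted: 2, 6, 8, 9, 10, 14, 16, 17, 20, 22, 24, 27, 28, 29, 34.
n = 15.
P10: r = 1.6; ranks 1–2 are 2, 6; interpolating gives 4.4.
P85: r = 13.6; ranks 13–14 are 28, 29; interpolating gives 28.6.
Difference: 28.6 − 4.4 = 24.2.

24.20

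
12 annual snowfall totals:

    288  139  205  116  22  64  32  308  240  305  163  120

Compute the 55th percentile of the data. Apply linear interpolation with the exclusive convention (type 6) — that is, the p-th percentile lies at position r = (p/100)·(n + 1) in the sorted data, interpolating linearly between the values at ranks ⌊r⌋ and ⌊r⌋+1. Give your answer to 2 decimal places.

Sorted: 22, 32, 64, 116, 120, 139, 163, 205, 240, 288, 305, 308.
n = 12.
r = (55/100)·(12 + 1) = 7.15.
Rank 7 is 163 and rank 8 is 205.
Interpolate: 163 + 0.15·(205 − 163) = 163 + 0.15·42 = 169.3.

169.30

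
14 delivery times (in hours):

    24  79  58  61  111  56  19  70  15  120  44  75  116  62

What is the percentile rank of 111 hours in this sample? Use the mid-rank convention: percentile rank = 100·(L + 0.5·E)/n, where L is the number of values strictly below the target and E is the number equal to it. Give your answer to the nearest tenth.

82.1

Sorted: 15, 19, 24, 44, 56, 58, 61, 62, 70, 75, 79, 111, 116, 120.
Count below 111: L = 11; count equal: E = 1; n = 14.
Percentile rank = 100·(11 + 0.5·1)/14 = 100·11.5/14 = 82.14.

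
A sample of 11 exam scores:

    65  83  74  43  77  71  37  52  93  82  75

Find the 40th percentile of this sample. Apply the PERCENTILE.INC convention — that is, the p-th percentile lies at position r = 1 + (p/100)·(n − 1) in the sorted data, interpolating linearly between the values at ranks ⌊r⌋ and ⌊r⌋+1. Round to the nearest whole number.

Sorted: 37, 43, 52, 65, 71, 74, 75, 77, 82, 83, 93.
n = 11.
r = 1 + (40/100)·(11 − 1) = 1 + 4 = 5.
r is an integer, so P40 is the value at rank 5: 71.

71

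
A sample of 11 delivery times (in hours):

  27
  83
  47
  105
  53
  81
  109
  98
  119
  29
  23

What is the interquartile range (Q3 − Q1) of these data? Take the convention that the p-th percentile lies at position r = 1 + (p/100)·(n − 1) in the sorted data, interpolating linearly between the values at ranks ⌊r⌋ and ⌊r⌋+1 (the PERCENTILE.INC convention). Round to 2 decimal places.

63.50

Sorted: 23, 27, 29, 47, 53, 81, 83, 98, 105, 109, 119.
n = 11.
P25: r = 3.5; ranks 3–4 are 29, 47; interpolating gives 38.
P75: r = 8.5; ranks 8–9 are 98, 105; interpolating gives 101.5.
Difference: 101.5 − 38 = 63.5.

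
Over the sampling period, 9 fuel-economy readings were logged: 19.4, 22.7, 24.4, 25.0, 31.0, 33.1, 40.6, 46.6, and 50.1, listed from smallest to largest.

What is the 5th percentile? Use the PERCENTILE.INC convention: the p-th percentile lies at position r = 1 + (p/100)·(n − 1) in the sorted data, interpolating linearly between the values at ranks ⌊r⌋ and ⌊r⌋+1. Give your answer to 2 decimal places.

20.72

n = 9.
r = 1 + (5/100)·(9 − 1) = 1 + 0.4 = 1.4.
Rank 1 is 19.4 and rank 2 is 22.7.
Interpolate: 19.4 + 0.4·(22.7 − 19.4) = 19.4 + 0.4·3.3 = 20.72.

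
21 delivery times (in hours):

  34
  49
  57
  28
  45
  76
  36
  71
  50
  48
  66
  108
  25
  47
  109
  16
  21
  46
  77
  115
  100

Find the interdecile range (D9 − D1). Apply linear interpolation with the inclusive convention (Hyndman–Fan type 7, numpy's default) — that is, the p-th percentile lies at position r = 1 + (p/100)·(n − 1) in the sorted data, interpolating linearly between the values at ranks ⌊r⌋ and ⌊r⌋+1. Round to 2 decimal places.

Sorted: 16, 21, 25, 28, 34, 36, 45, 46, 47, 48, 49, 50, 57, 66, 71, 76, 77, 100, 108, 109, 115.
n = 21.
P10: r = 3 (integer) → 25.
P90: r = 19 (integer) → 108.
Difference: 108 − 25 = 83.

83.00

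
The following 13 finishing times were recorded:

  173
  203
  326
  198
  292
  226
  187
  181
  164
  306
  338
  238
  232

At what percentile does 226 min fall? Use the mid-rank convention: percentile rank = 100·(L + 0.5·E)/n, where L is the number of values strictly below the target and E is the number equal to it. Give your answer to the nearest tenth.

Sorted: 164, 173, 181, 187, 198, 203, 226, 232, 238, 292, 306, 326, 338.
Count below 226: L = 6; count equal: E = 1; n = 13.
Percentile rank = 100·(6 + 0.5·1)/13 = 100·6.5/13 = 50.

50.0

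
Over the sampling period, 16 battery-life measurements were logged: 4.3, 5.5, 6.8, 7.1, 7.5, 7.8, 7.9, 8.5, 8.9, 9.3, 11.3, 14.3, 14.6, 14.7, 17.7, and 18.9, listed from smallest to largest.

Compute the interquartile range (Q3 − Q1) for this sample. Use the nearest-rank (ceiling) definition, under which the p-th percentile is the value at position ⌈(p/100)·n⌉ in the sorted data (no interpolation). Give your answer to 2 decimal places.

n = 16.
P25: rank ⌈25/100·16⌉ = 4 → 7.1.
P75: rank ⌈75/100·16⌉ = 12 → 14.3.
Difference: 14.3 − 7.1 = 7.2.

7.20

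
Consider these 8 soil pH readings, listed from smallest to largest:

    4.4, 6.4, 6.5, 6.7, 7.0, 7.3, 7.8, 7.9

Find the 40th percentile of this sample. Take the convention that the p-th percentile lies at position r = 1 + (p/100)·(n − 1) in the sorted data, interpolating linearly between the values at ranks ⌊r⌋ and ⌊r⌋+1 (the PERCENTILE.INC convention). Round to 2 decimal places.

n = 8.
r = 1 + (40/100)·(8 − 1) = 1 + 2.8 = 3.8.
Rank 3 is 6.5 and rank 4 is 6.7.
Interpolate: 6.5 + 0.8·(6.7 − 6.5) = 6.5 + 0.8·0.2 = 6.66.

6.66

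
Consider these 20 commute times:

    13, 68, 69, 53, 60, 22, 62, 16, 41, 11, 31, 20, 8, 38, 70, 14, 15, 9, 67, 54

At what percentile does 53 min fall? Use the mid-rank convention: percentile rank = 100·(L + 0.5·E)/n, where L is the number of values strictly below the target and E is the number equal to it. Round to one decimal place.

Sorted: 8, 9, 11, 13, 14, 15, 16, 20, 22, 31, 38, 41, 53, 54, 60, 62, 67, 68, 69, 70.
Count below 53: L = 12; count equal: E = 1; n = 20.
Percentile rank = 100·(12 + 0.5·1)/20 = 100·12.5/20 = 62.5.

62.5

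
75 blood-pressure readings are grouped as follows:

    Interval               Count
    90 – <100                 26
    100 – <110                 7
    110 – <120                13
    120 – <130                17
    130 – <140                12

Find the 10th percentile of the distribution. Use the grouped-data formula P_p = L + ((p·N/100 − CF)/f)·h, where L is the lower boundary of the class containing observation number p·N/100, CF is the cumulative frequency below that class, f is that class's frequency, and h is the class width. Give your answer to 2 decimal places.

92.88

N = 75; target position k = 10/100 · 75 = 7.5.
Cumulative frequencies: 26, 33, 46, 63, 75.
Observation 7.5 falls in the class 90 – <100.
L = 90, CF = 0, f = 26, h = 10.
P10 = 90 + ((7.5 − 0)/26)·10 = 90 + 2.88462 = 92.8846.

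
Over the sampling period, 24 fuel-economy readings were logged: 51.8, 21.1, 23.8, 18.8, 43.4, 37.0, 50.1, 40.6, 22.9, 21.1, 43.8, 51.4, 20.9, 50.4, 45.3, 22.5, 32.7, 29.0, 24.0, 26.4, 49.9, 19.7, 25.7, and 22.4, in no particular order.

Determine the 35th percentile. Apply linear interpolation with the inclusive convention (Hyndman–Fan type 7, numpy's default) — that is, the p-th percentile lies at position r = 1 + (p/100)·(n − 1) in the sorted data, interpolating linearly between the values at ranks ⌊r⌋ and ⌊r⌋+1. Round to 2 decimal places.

Sorted: 18.8, 19.7, 20.9, 21.1, 21.1, 22.4, 22.5, 22.9, 23.8, 24.0, 25.7, 26.4, 29.0, 32.7, 37.0, 40.6, 43.4, 43.8, 45.3, 49.9, 50.1, 50.4, 51.4, 51.8.
n = 24.
r = 1 + (35/100)·(24 − 1) = 1 + 8.05 = 9.05.
Rank 9 is 23.8 and rank 10 is 24.0.
Interpolate: 23.8 + 0.05·(24.0 − 23.8) = 23.8 + 0.05·0.2 = 23.81.

23.81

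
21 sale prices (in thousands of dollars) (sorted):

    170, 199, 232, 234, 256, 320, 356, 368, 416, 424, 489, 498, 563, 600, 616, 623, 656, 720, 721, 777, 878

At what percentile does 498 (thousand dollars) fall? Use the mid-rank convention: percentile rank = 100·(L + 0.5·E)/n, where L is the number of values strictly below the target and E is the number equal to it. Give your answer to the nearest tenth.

Count below 498: L = 11; count equal: E = 1; n = 21.
Percentile rank = 100·(11 + 0.5·1)/21 = 100·11.5/21 = 54.76.

54.8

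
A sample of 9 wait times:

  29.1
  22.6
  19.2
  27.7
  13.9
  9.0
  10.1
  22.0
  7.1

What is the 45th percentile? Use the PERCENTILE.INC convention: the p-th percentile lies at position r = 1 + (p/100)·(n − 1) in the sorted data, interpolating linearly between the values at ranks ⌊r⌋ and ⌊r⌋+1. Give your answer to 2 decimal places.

17.08

Sorted: 7.1, 9.0, 10.1, 13.9, 19.2, 22.0, 22.6, 27.7, 29.1.
n = 9.
r = 1 + (45/100)·(9 − 1) = 1 + 3.6 = 4.6.
Rank 4 is 13.9 and rank 5 is 19.2.
Interpolate: 13.9 + 0.6·(19.2 − 13.9) = 13.9 + 0.6·5.3 = 17.08.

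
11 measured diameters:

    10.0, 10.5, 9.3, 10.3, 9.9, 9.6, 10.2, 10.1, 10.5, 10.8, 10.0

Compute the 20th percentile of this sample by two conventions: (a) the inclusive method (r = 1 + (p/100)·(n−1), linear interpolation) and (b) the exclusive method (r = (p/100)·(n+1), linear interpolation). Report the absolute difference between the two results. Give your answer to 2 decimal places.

0.18

Sorted: 9.3, 9.6, 9.9, 10.0, 10.0, 10.1, 10.2, 10.3, 10.5, 10.5, 10.8.
n = 11.
(a) r = 3 → value at rank 3 = 9.9.
(b) r = 2.4; between ranks 2 (9.6) and 3 (9.9): 9.72.
|9.9 − 9.72| = 0.18.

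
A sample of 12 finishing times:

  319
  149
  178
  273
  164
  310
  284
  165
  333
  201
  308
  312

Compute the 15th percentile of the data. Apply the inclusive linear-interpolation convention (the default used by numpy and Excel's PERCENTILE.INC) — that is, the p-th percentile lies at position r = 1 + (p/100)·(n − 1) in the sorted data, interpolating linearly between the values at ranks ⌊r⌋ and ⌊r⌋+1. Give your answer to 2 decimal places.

Sorted: 149, 164, 165, 178, 201, 273, 284, 308, 310, 312, 319, 333.
n = 12.
r = 1 + (15/100)·(12 − 1) = 1 + 1.65 = 2.65.
Rank 2 is 164 and rank 3 is 165.
Interpolate: 164 + 0.65·(165 − 164) = 164 + 0.65·1 = 164.65.

164.65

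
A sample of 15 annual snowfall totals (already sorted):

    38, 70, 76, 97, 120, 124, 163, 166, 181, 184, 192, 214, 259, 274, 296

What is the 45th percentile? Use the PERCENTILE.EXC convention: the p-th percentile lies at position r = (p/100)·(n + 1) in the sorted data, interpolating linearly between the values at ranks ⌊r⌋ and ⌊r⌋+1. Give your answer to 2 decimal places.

n = 15.
r = (45/100)·(15 + 1) = 7.2.
Rank 7 is 163 and rank 8 is 166.
Interpolate: 163 + 0.2·(166 − 163) = 163 + 0.2·3 = 163.6.

163.60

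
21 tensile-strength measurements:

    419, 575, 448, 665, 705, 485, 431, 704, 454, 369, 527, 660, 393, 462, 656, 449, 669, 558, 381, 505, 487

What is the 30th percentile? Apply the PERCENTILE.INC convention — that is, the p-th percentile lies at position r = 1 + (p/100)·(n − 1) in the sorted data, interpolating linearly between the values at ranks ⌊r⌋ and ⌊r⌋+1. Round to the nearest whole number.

Sorted: 369, 381, 393, 419, 431, 448, 449, 454, 462, 485, 487, 505, 527, 558, 575, 656, 660, 665, 669, 704, 705.
n = 21.
r = 1 + (30/100)·(21 − 1) = 1 + 6 = 7.
r is an integer, so P30 is the value at rank 7: 449.

449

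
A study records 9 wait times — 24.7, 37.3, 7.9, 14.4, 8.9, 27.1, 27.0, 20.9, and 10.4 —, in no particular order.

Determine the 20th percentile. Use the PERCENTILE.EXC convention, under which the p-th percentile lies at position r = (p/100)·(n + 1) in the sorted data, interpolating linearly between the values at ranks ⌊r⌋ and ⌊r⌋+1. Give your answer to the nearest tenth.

8.9

Sorted: 7.9, 8.9, 10.4, 14.4, 20.9, 24.7, 27.0, 27.1, 37.3.
n = 9.
r = (20/100)·(9 + 1) = 2.
r is an integer, so P20 is the value at rank 2: 8.9.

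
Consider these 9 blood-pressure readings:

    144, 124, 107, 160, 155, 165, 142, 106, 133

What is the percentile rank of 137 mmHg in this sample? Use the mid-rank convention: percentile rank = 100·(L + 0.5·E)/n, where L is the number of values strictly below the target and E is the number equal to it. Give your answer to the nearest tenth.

Sorted: 106, 107, 124, 133, 142, 144, 155, 160, 165.
Count below 137: L = 4; count equal: E = 0; n = 9.
Percentile rank = 100·(4 + 0.5·0)/9 = 100·4/9 = 44.44.

44.4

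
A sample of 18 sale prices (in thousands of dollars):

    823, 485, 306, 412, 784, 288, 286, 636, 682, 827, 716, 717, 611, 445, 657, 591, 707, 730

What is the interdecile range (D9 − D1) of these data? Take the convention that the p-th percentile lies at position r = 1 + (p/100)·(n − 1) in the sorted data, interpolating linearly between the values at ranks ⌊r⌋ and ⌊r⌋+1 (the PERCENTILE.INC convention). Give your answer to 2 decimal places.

Sorted: 286, 288, 306, 412, 445, 485, 591, 611, 636, 657, 682, 707, 716, 717, 730, 784, 823, 827.
n = 18.
P10: r = 2.7; ranks 2–3 are 288, 306; interpolating gives 300.6.
P90: r = 16.3; ranks 16–17 are 784, 823; interpolating gives 795.7.
Difference: 795.7 − 300.6 = 495.1.

495.10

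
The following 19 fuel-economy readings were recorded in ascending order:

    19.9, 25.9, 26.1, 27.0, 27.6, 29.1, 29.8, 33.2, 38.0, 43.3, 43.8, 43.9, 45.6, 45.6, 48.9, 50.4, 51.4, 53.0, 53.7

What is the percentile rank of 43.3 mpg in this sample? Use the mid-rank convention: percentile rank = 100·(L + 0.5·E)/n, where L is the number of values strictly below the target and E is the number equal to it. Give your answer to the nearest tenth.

50.0

Count below 43.3: L = 9; count equal: E = 1; n = 19.
Percentile rank = 100·(9 + 0.5·1)/19 = 100·9.5/19 = 50.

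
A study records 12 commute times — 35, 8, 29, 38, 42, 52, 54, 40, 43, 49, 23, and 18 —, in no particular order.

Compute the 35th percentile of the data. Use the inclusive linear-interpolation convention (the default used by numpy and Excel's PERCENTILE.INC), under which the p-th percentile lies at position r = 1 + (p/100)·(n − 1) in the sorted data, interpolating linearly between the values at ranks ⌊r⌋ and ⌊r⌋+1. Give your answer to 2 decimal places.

Sorted: 8, 18, 23, 29, 35, 38, 40, 42, 43, 49, 52, 54.
n = 12.
r = 1 + (35/100)·(12 − 1) = 1 + 3.85 = 4.85.
Rank 4 is 29 and rank 5 is 35.
Interpolate: 29 + 0.85·(35 − 29) = 29 + 0.85·6 = 34.1.

34.10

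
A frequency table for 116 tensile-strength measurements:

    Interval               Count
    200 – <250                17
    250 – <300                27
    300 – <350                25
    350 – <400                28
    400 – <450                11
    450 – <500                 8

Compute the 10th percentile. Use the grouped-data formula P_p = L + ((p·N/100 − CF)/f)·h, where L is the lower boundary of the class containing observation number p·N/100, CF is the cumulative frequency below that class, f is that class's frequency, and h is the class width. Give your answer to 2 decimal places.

234.12

N = 116; target position k = 10/100 · 116 = 11.6.
Cumulative frequencies: 17, 44, 69, 97, 108, 116.
Observation 11.6 falls in the class 200 – <250.
L = 200, CF = 0, f = 17, h = 50.
P10 = 200 + ((11.6 − 0)/17)·50 = 200 + 34.1176 = 234.118.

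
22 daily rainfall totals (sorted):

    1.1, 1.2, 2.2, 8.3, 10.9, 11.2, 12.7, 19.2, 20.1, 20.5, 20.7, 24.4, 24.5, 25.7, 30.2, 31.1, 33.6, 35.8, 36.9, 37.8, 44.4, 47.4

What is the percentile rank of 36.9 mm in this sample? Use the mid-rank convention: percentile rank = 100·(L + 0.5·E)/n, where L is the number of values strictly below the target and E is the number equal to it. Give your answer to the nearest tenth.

84.1

Count below 36.9: L = 18; count equal: E = 1; n = 22.
Percentile rank = 100·(18 + 0.5·1)/22 = 100·18.5/22 = 84.09.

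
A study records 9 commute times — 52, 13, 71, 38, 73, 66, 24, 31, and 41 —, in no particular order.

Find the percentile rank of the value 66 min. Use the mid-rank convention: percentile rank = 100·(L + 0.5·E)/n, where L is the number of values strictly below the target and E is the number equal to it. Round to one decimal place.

72.2

Sorted: 13, 24, 31, 38, 41, 52, 66, 71, 73.
Count below 66: L = 6; count equal: E = 1; n = 9.
Percentile rank = 100·(6 + 0.5·1)/9 = 100·6.5/9 = 72.22.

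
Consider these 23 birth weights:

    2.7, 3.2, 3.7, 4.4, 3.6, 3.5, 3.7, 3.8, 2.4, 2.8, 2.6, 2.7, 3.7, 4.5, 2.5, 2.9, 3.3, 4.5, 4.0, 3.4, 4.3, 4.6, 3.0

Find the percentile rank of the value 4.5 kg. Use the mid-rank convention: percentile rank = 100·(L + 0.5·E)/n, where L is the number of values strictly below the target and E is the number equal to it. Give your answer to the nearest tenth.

Sorted: 2.4, 2.5, 2.6, 2.7, 2.7, 2.8, 2.9, 3.0, 3.2, 3.3, 3.4, 3.5, 3.6, 3.7, 3.7, 3.7, 3.8, 4.0, 4.3, 4.4, 4.5, 4.5, 4.6.
Count below 4.5: L = 20; count equal: E = 2; n = 23.
Percentile rank = 100·(20 + 0.5·2)/23 = 100·21/23 = 91.3.

91.3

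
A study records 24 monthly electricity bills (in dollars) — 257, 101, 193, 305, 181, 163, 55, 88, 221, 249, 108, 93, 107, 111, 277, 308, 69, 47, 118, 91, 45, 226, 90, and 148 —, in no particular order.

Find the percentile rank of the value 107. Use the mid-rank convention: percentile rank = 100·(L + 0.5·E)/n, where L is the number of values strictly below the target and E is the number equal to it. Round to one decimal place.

Sorted: 45, 47, 55, 69, 88, 90, 91, 93, 101, 107, 108, 111, 118, 148, 163, 181, 193, 221, 226, 249, 257, 277, 305, 308.
Count below 107: L = 9; count equal: E = 1; n = 24.
Percentile rank = 100·(9 + 0.5·1)/24 = 100·9.5/24 = 39.58.

39.6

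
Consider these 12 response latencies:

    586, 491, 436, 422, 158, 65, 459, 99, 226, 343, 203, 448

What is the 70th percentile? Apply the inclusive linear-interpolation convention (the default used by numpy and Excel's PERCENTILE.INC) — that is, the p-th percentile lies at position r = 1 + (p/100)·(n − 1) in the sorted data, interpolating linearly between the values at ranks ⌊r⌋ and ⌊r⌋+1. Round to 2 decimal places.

Sorted: 65, 99, 158, 203, 226, 343, 422, 436, 448, 459, 491, 586.
n = 12.
r = 1 + (70/100)·(12 − 1) = 1 + 7.7 = 8.7.
Rank 8 is 436 and rank 9 is 448.
Interpolate: 436 + 0.7·(448 − 436) = 436 + 0.7·12 = 444.4.

444.40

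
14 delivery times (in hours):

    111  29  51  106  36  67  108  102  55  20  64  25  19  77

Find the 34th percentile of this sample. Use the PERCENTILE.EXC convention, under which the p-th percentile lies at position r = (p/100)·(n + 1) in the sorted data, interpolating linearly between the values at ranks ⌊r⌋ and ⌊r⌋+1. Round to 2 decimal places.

37.50

Sorted: 19, 20, 25, 29, 36, 51, 55, 64, 67, 77, 102, 106, 108, 111.
n = 14.
r = (34/100)·(14 + 1) = 5.1.
Rank 5 is 36 and rank 6 is 51.
Interpolate: 36 + 0.1·(51 − 36) = 36 + 0.1·15 = 37.5.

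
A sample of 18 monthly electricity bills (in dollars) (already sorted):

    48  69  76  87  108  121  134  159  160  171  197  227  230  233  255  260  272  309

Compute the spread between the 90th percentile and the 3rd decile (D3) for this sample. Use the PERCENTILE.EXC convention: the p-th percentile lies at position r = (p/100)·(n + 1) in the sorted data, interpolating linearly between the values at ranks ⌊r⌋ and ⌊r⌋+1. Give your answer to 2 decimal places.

n = 18.
P30: r = 5.7; ranks 5–6 are 108, 121; interpolating gives 117.1.
P90: r = 17.1; ranks 17–18 are 272, 309; interpolating gives 275.7.
Difference: 275.7 − 117.1 = 158.6.

158.60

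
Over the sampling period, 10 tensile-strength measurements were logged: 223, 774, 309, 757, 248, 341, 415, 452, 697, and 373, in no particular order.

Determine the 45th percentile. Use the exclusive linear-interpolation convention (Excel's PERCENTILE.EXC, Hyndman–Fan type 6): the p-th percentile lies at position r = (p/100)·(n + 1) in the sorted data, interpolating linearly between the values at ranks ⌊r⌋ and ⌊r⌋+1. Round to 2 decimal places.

Sorted: 223, 248, 309, 341, 373, 415, 452, 697, 757, 774.
n = 10.
r = (45/100)·(10 + 1) = 4.95.
Rank 4 is 341 and rank 5 is 373.
Interpolate: 341 + 0.95·(373 − 341) = 341 + 0.95·32 = 371.4.

371.40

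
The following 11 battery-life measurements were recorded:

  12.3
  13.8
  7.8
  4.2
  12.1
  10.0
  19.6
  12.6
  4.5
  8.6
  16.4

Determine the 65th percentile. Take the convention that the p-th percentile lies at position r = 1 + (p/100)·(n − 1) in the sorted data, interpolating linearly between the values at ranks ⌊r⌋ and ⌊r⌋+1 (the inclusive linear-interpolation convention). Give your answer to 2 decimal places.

12.45

Sorted: 4.2, 4.5, 7.8, 8.6, 10.0, 12.1, 12.3, 12.6, 13.8, 16.4, 19.6.
n = 11.
r = 1 + (65/100)·(11 − 1) = 1 + 6.5 = 7.5.
Rank 7 is 12.3 and rank 8 is 12.6.
Interpolate: 12.3 + 0.5·(12.6 − 12.3) = 12.3 + 0.5·0.3 = 12.45.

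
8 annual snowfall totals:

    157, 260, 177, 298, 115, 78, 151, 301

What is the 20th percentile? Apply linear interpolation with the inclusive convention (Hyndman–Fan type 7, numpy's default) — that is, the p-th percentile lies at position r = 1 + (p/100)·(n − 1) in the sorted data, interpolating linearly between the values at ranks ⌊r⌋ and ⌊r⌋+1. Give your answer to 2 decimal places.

129.40

Sorted: 78, 115, 151, 157, 177, 260, 298, 301.
n = 8.
r = 1 + (20/100)·(8 − 1) = 1 + 1.4 = 2.4.
Rank 2 is 115 and rank 3 is 151.
Interpolate: 115 + 0.4·(151 − 115) = 115 + 0.4·36 = 129.4.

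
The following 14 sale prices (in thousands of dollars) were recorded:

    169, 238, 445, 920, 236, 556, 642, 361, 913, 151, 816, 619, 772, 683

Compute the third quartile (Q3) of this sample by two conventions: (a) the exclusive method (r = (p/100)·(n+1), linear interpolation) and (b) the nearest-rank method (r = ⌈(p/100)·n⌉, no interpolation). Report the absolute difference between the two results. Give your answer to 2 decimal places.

Sorted: 151, 169, 236, 238, 361, 445, 556, 619, 642, 683, 772, 816, 913, 920.
n = 14.
(a) r = 11.25; between ranks 11 (772) and 12 (816): 783.
(b) the nearest-rank method: rank 11 → 772.
|783 − 772| = 11.

11.00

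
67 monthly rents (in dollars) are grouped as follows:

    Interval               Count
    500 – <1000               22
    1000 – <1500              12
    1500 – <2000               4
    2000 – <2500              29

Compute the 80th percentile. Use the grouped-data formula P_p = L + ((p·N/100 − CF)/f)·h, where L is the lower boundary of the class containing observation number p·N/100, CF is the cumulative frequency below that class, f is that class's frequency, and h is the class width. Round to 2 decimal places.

N = 67; target position k = 80/100 · 67 = 53.6.
Cumulative frequencies: 22, 34, 38, 67.
Observation 53.6 falls in the class 2000 – <2500.
L = 2000, CF = 38, f = 29, h = 500.
P80 = 2000 + ((53.6 − 38)/29)·500 = 2000 + 268.966 = 2268.97.

2268.97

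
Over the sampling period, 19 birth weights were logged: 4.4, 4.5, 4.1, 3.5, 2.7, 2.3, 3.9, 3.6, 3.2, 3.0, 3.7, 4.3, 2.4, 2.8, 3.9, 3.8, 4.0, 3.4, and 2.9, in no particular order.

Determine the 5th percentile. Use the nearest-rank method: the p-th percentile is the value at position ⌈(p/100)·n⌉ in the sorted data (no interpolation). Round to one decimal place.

Sorted: 2.3, 2.4, 2.7, 2.8, 2.9, 3.0, 3.2, 3.4, 3.5, 3.6, 3.7, 3.8, 3.9, 3.9, 4.0, 4.1, 4.3, 4.4, 4.5.
n = 19.
Position = ⌈5/100 · 19⌉ = ⌈0.95⌉ = 1.
The value at rank 1 is 2.3.

2.3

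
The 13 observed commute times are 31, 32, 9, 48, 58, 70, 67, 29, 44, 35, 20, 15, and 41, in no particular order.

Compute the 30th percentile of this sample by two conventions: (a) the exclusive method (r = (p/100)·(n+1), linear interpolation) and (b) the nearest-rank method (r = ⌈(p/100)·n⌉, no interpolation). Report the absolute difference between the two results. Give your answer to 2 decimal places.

Sorted: 9, 15, 20, 29, 31, 32, 35, 41, 44, 48, 58, 67, 70.
n = 13.
(a) r = 4.2; between ranks 4 (29) and 5 (31): 29.4.
(b) the nearest-rank method: rank 4 → 29.
|29.4 − 29| = 0.4.

0.40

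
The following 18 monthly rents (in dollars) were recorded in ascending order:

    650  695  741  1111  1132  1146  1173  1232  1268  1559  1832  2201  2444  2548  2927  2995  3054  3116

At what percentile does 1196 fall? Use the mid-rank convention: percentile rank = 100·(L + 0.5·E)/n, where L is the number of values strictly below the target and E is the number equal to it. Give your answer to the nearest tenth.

38.9

Count below 1196: L = 7; count equal: E = 0; n = 18.
Percentile rank = 100·(7 + 0.5·0)/18 = 100·7/18 = 38.89.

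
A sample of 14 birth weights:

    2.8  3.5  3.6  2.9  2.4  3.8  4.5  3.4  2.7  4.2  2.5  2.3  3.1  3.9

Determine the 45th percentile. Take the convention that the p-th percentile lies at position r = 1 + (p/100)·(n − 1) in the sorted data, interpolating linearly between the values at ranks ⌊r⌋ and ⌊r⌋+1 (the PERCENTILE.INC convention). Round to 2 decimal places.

3.07

Sorted: 2.3, 2.4, 2.5, 2.7, 2.8, 2.9, 3.1, 3.4, 3.5, 3.6, 3.8, 3.9, 4.2, 4.5.
n = 14.
r = 1 + (45/100)·(14 − 1) = 1 + 5.85 = 6.85.
Rank 6 is 2.9 and rank 7 is 3.1.
Interpolate: 2.9 + 0.85·(3.1 − 2.9) = 2.9 + 0.85·0.2 = 3.07.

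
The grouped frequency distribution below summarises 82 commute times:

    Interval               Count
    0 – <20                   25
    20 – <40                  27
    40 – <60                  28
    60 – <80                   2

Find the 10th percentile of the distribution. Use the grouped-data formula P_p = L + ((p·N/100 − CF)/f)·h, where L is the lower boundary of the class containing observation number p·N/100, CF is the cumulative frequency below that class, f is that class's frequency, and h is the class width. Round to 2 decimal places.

N = 82; target position k = 10/100 · 82 = 8.2.
Cumulative frequencies: 25, 52, 80, 82.
Observation 8.2 falls in the class 0 – <20.
L = 0, CF = 0, f = 25, h = 20.
P10 = 0 + ((8.2 − 0)/25)·20 = 0 + 6.56 = 6.56.

6.56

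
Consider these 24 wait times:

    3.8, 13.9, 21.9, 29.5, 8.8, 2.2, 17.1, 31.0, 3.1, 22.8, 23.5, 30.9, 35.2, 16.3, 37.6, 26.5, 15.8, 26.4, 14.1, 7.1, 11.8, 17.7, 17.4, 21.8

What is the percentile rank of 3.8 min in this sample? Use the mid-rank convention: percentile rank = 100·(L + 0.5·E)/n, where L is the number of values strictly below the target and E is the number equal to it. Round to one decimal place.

10.4

Sorted: 2.2, 3.1, 3.8, 7.1, 8.8, 11.8, 13.9, 14.1, 15.8, 16.3, 17.1, 17.4, 17.7, 21.8, 21.9, 22.8, 23.5, 26.4, 26.5, 29.5, 30.9, 31.0, 35.2, 37.6.
Count below 3.8: L = 2; count equal: E = 1; n = 24.
Percentile rank = 100·(2 + 0.5·1)/24 = 100·2.5/24 = 10.42.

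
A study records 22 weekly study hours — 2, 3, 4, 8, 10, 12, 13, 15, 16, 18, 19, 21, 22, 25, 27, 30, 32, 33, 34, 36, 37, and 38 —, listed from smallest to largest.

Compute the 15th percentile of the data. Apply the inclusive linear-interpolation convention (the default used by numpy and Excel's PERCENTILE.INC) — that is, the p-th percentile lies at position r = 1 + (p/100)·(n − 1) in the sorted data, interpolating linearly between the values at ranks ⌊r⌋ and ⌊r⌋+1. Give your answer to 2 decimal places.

8.30

n = 22.
r = 1 + (15/100)·(22 − 1) = 1 + 3.15 = 4.15.
Rank 4 is 8 and rank 5 is 10.
Interpolate: 8 + 0.15·(10 − 8) = 8 + 0.15·2 = 8.3.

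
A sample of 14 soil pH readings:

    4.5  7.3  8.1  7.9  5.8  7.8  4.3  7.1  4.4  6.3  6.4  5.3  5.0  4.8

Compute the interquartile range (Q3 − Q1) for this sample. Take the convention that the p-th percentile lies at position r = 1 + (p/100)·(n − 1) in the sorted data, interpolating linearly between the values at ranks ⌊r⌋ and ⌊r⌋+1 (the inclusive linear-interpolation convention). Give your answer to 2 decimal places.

Sorted: 4.3, 4.4, 4.5, 4.8, 5.0, 5.3, 5.8, 6.3, 6.4, 7.1, 7.3, 7.8, 7.9, 8.1.
n = 14.
P25: r = 4.25; ranks 4–5 are 4.8, 5.0; interpolating gives 4.85.
P75: r = 10.75; ranks 10–11 are 7.1, 7.3; interpolating gives 7.25.
Difference: 7.25 − 4.85 = 2.4.

2.40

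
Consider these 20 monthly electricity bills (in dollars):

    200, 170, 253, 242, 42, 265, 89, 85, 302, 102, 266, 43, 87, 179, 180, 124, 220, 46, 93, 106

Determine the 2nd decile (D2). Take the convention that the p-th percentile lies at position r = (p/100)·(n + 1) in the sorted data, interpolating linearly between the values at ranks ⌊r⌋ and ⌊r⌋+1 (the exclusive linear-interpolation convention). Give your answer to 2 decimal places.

85.40

Sorted: 42, 43, 46, 85, 87, 89, 93, 102, 106, 124, 170, 179, 180, 200, 220, 242, 253, 265, 266, 302.
n = 20.
r = (20/100)·(20 + 1) = 4.2.
Rank 4 is 85 and rank 5 is 87.
Interpolate: 85 + 0.2·(87 − 85) = 85 + 0.2·2 = 85.4.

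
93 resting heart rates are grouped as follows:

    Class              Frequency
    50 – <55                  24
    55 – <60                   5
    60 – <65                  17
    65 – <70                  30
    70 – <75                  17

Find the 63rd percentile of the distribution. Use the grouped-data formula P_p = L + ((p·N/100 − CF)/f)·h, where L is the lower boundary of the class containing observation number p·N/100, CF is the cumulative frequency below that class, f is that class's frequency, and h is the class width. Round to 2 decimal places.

N = 93; target position k = 63/100 · 93 = 58.59.
Cumulative frequencies: 24, 29, 46, 76, 93.
Observation 58.59 falls in the class 65 – <70.
L = 65, CF = 46, f = 30, h = 5.
P63 = 65 + ((58.59 − 46)/30)·5 = 65 + 2.09833 = 67.0983.

67.10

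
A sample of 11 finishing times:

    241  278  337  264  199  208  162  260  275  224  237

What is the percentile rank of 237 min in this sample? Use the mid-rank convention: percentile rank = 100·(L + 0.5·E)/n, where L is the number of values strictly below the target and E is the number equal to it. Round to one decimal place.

40.9

Sorted: 162, 199, 208, 224, 237, 241, 260, 264, 275, 278, 337.
Count below 237: L = 4; count equal: E = 1; n = 11.
Percentile rank = 100·(4 + 0.5·1)/11 = 100·4.5/11 = 40.91.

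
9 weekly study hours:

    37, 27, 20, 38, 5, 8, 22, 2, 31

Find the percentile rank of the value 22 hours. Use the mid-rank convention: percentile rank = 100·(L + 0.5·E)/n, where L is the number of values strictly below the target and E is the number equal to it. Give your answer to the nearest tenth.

Sorted: 2, 5, 8, 20, 22, 27, 31, 37, 38.
Count below 22: L = 4; count equal: E = 1; n = 9.
Percentile rank = 100·(4 + 0.5·1)/9 = 100·4.5/9 = 50.

50.0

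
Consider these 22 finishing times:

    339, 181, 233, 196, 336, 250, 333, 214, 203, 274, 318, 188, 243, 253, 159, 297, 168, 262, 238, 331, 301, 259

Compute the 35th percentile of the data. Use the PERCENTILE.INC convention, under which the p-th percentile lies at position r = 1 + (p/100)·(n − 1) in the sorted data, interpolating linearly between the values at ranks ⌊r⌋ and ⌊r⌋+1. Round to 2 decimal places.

234.75

Sorted: 159, 168, 181, 188, 196, 203, 214, 233, 238, 243, 250, 253, 259, 262, 274, 297, 301, 318, 331, 333, 336, 339.
n = 22.
r = 1 + (35/100)·(22 − 1) = 1 + 7.35 = 8.35.
Rank 8 is 233 and rank 9 is 238.
Interpolate: 233 + 0.35·(238 − 233) = 233 + 0.35·5 = 234.75.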